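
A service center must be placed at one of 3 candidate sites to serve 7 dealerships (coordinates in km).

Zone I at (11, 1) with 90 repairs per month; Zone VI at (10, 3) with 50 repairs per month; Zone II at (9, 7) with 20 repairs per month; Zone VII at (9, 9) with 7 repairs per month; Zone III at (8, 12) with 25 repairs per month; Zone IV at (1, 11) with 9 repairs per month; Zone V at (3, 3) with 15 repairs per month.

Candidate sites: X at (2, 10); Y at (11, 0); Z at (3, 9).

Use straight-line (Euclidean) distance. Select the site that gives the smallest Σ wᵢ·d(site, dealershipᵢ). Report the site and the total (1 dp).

Total weighted distance at each candidate:
  X (2, 10): total = 2155.7
  Y (11, 0): total = 1029.4
  Z (3, 9): total = 1908.9
Minimum is at Y with total 1029.4 km.

Y, total 1029.4 km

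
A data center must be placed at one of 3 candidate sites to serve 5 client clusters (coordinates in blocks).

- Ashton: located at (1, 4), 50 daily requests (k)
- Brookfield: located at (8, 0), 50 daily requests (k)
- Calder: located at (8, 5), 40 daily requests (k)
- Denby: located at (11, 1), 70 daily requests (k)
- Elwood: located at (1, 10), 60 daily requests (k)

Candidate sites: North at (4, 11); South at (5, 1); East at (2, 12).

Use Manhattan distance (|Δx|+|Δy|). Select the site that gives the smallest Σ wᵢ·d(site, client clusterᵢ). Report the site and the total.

Total weighted distance at each candidate:
  North (4, 11): total = 3080
  South (5, 1): total = 2030
  East (2, 12): total = 3450
Minimum is at South with total 2030 blocks.

South, total 2030 blocks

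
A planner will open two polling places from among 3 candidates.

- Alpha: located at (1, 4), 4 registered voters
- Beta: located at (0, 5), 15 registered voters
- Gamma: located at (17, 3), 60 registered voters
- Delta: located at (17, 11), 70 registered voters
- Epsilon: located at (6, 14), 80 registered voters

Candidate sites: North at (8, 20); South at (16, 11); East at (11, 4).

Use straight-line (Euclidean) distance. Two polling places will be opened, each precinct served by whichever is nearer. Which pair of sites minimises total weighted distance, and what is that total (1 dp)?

{North, South}, total 1380.9

Evaluate every pair (each demand assigned to the nearer of the two):
  {North, South}: total = 1380.9
  {South, East}: total = 1475.9
  {North, East}: total = 1722.0
Best pair: {North, South} with total 1380.9.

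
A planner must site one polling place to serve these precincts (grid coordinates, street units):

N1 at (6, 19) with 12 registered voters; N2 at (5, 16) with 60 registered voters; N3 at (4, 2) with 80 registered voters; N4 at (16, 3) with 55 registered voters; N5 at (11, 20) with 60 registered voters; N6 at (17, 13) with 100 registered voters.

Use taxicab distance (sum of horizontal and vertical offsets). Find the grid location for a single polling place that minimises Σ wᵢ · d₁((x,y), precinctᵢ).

(11, 13)

Manhattan distance separates: Σwᵢ(|x−xᵢ|+|y−yᵢ|) = Σwᵢ|x−xᵢ| + Σwᵢ|y−yᵢ|, so x and y are optimised independently as 1-D weighted medians.
Total weight W = 367; half = 183.5.
x-coordinate, sorted with cumulative weight:
  x=4 (N3, w=80) cum 80
  x=5 (N2, w=60) cum 140
  x=6 (N1, w=12) cum 152
  x=11 (N5, w=60) cum 212  ← median
  x=16 (N4, w=55) cum 267
  x=17 (N6, w=100) cum 367
⇒ x* = 11
y-coordinate, sorted with cumulative weight:
  y=2 (N3, w=80) cum 80
  y=3 (N4, w=55) cum 135
  y=13 (N6, w=100) cum 235  ← median
  y=16 (N2, w=60) cum 295
  y=19 (N1, w=12) cum 307
  y=20 (N5, w=60) cum 367
⇒ y* = 13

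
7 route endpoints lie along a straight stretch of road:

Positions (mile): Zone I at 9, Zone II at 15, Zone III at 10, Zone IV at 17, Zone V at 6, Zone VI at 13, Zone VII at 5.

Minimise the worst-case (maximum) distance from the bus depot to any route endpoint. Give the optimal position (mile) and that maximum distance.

The 1-center on a line is the midpoint of the two extreme points: leftmost at 5, rightmost at 17.
Optimal location = (5 + 17)/2 = 11; maximum distance = (17 − 5)/2 = 6.

location 11, max distance 6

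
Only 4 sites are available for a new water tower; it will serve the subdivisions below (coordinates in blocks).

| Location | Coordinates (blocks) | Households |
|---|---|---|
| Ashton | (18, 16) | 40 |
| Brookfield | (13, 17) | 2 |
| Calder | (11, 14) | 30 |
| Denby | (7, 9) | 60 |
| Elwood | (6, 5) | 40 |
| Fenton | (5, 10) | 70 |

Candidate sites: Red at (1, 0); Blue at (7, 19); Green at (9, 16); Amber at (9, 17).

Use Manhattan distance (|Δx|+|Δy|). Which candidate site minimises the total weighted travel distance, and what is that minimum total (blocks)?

Total weighted distance at each candidate:
  Red (1, 0): total = 4378
  Blue (7, 19): total = 2816
  Green (9, 16): total = 2290
  Amber (9, 17): total = 2528
Minimum is at Green with total 2290 blocks.

Green, total 2290 blocks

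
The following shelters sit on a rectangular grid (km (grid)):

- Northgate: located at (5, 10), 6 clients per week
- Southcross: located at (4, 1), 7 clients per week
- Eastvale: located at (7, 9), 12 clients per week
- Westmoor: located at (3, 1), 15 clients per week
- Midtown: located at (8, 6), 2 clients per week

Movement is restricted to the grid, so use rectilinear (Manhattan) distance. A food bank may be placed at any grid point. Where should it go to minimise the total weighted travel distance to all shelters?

Manhattan distance separates: Σwᵢ(|x−xᵢ|+|y−yᵢ|) = Σwᵢ|x−xᵢ| + Σwᵢ|y−yᵢ|, so x and y are optimised independently as 1-D weighted medians.
Total weight W = 42; half = 21.
x-coordinate, sorted with cumulative weight:
  x=3 (Westmoor, w=15) cum 15
  x=4 (Southcross, w=7) cum 22  ← median
  x=5 (Northgate, w=6) cum 28
  x=7 (Eastvale, w=12) cum 40
  x=8 (Midtown, w=2) cum 42
⇒ x* = 4
y-coordinate, sorted with cumulative weight:
  y=1 (Southcross, w=7) cum 7
  y=1 (Westmoor, w=15) cum 22  ← median
  y=6 (Midtown, w=2) cum 24
  y=9 (Eastvale, w=12) cum 36
  y=10 (Northgate, w=6) cum 42
⇒ y* = 1

(4, 1)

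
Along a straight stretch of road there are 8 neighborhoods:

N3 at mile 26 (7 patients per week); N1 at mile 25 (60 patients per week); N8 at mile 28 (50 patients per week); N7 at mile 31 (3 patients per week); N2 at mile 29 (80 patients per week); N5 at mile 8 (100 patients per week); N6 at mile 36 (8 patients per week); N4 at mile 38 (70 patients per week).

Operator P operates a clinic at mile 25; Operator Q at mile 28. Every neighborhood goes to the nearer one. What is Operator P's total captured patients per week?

167

The indifferent point is the midpoint (25+28)/2 = 26.5; neighborhoods left of it (closer to Operator P at 25) go to Operator P, those right go to Operator Q.
  N5 at 8 (w=100) → Operator P
  N1 at 25 (w=60) → Operator P
  N3 at 26 (w=7) → Operator P
  N8 at 28 (w=50) → Operator Q
  N2 at 29 (w=80) → Operator Q
  N7 at 31 (w=3) → Operator Q
  N6 at 36 (w=8) → Operator Q
  N4 at 38 (w=70) → Operator Q
Operator P captures 167; Operator Q captures 211.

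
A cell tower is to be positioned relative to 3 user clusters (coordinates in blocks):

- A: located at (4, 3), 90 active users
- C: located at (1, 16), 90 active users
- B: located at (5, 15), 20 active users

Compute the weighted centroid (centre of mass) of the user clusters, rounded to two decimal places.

The minimiser of Σwᵢ‖p−pᵢ‖² is the weighted centroid p* = (Σwᵢpᵢ)/(Σwᵢ).
Σwᵢ = 200.
Σwᵢxᵢ = 90·4 + 90·1 + 20·5 = 550.
Σwᵢyᵢ = 90·3 + 90·16 + 20·15 = 2010.
x* = 550/200 = 2.75, y* = 2010/200 = 10.05.

(2.75, 10.05)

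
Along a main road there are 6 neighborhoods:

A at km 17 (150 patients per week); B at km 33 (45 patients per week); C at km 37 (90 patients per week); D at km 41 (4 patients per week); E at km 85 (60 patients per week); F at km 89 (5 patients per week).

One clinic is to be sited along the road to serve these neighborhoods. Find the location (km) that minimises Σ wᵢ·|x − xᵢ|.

x = 33

For a sum of weighted absolute distances on a line, the optimum is the weighted median (not the mean). Total weight W = 354; half-weight = 177.
Sort by position and accumulate weight:
  km 17 (A, w=150) → cum 150
  km 33 (B, w=45) → cum 195  ≥ 177 → median here
  km 37 (C, w=90) → cum 285
  km 41 (D, w=4) → cum 289
  km 85 (E, w=60) → cum 349
  km 89 (F, w=5) → cum 354
Optimal location: km 33.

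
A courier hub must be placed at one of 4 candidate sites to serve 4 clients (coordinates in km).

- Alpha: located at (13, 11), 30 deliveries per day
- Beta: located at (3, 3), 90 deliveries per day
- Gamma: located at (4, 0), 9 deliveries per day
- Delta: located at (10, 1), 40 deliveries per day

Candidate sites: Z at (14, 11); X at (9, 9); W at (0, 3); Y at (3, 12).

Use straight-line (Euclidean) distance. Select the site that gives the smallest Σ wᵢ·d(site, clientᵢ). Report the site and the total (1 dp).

W, total 1180.9 km

Total weighted distance at each candidate:
  Z (14, 11): total = 1818.7
  X (9, 9): total = 1313.0
  W (0, 3): total = 1180.9
  Y (3, 12): total = 1741.4
Minimum is at W with total 1180.9 km.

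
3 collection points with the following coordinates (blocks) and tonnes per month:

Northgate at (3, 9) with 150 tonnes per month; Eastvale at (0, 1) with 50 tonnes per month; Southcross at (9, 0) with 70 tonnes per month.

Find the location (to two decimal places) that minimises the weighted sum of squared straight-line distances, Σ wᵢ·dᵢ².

(4.00, 5.19)

The minimiser of Σwᵢ‖p−pᵢ‖² is the weighted centroid p* = (Σwᵢpᵢ)/(Σwᵢ).
Σwᵢ = 270.
Σwᵢxᵢ = 150·3 + 50·0 + 70·9 = 1080.
Σwᵢyᵢ = 150·9 + 50·1 + 70·0 = 1400.
x* = 1080/270 = 4.00, y* = 1400/270 = 5.19.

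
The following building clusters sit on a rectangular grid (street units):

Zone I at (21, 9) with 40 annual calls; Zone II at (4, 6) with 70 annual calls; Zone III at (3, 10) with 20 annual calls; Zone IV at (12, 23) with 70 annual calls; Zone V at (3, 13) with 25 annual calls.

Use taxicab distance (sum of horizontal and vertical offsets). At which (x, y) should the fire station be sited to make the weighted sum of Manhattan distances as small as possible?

(4, 10)

Manhattan distance separates: Σwᵢ(|x−xᵢ|+|y−yᵢ|) = Σwᵢ|x−xᵢ| + Σwᵢ|y−yᵢ|, so x and y are optimised independently as 1-D weighted medians.
Total weight W = 225; half = 112.5.
x-coordinate, sorted with cumulative weight:
  x=3 (Zone III, w=20) cum 20
  x=3 (Zone V, w=25) cum 45
  x=4 (Zone II, w=70) cum 115  ← median
  x=12 (Zone IV, w=70) cum 185
  x=21 (Zone I, w=40) cum 225
⇒ x* = 4
y-coordinate, sorted with cumulative weight:
  y=6 (Zone II, w=70) cum 70
  y=9 (Zone I, w=40) cum 110
  y=10 (Zone III, w=20) cum 130  ← median
  y=13 (Zone V, w=25) cum 155
  y=23 (Zone IV, w=70) cum 225
⇒ y* = 10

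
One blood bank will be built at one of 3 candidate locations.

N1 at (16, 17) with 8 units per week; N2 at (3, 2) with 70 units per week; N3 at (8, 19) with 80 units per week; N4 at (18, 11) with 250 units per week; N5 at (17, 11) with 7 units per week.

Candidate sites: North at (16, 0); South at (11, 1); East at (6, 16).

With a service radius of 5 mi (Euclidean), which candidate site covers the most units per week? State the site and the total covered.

Coverage radius r = 5 mi; a point is covered iff (Δx)²+(Δy)² ≤ 5² = 25.
  North (16, 0): covers {none} → 0
  South (11, 1): covers {none} → 0
  East (6, 16): covers {N3} → 80
Maximum coverage at East: 80 units per week.

East, covering 80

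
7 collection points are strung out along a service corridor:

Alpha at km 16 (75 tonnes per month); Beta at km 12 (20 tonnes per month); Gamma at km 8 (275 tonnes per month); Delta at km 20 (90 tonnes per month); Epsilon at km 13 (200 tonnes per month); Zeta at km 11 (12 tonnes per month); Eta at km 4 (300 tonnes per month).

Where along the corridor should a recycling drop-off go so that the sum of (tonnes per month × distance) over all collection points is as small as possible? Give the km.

For a sum of weighted absolute distances on a line, the optimum is the weighted median (not the mean). Total weight W = 972; half-weight = 486.
Sort by position and accumulate weight:
  km 4 (Eta, w=300) → cum 300
  km 8 (Gamma, w=275) → cum 575  ≥ 486 → median here
  km 11 (Zeta, w=12) → cum 587
  km 12 (Beta, w=20) → cum 607
  km 13 (Epsilon, w=200) → cum 807
  km 16 (Alpha, w=75) → cum 882
  km 20 (Delta, w=90) → cum 972
Optimal location: km 8.

x = 8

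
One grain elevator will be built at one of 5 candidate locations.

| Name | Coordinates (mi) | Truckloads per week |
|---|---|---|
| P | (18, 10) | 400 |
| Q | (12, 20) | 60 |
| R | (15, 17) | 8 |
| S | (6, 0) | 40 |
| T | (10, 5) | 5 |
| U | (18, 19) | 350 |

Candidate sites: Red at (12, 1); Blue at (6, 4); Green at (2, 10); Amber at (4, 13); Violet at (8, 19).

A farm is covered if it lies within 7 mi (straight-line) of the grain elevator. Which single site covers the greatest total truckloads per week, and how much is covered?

Violet, covering 60

Coverage radius r = 7 mi; a point is covered iff (Δx)²+(Δy)² ≤ 7² = 49.
  Red (12, 1): covers {S, T} → 45
  Blue (6, 4): covers {S, T} → 45
  Green (2, 10): covers {none} → 0
  Amber (4, 13): covers {none} → 0
  Violet (8, 19): covers {Q} → 60
Maximum coverage at Violet: 60 truckloads per week.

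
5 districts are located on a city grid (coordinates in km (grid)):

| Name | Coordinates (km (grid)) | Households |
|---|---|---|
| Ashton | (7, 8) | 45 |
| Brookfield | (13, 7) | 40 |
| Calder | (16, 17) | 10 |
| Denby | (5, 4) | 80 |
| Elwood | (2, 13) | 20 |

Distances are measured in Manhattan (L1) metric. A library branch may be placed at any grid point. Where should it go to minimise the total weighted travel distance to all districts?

(5, 7)

Manhattan distance separates: Σwᵢ(|x−xᵢ|+|y−yᵢ|) = Σwᵢ|x−xᵢ| + Σwᵢ|y−yᵢ|, so x and y are optimised independently as 1-D weighted medians.
Total weight W = 195; half = 97.5.
x-coordinate, sorted with cumulative weight:
  x=2 (Elwood, w=20) cum 20
  x=5 (Denby, w=80) cum 100  ← median
  x=7 (Ashton, w=45) cum 145
  x=13 (Brookfield, w=40) cum 185
  x=16 (Calder, w=10) cum 195
⇒ x* = 5
y-coordinate, sorted with cumulative weight:
  y=4 (Denby, w=80) cum 80
  y=7 (Brookfield, w=40) cum 120  ← median
  y=8 (Ashton, w=45) cum 165
  y=13 (Elwood, w=20) cum 185
  y=17 (Calder, w=10) cum 195
⇒ y* = 7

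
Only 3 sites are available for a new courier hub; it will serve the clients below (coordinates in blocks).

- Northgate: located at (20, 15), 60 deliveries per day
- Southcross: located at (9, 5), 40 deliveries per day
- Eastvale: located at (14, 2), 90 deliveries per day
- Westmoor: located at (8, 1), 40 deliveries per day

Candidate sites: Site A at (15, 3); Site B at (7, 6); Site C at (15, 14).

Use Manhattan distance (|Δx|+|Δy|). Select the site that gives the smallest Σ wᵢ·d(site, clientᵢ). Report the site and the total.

Site A, total 1880 blocks

Total weighted distance at each candidate:
  Site A (15, 3): total = 1880
  Site B (7, 6): total = 2670
  Site C (15, 14): total = 2930
Minimum is at Site A with total 1880 blocks.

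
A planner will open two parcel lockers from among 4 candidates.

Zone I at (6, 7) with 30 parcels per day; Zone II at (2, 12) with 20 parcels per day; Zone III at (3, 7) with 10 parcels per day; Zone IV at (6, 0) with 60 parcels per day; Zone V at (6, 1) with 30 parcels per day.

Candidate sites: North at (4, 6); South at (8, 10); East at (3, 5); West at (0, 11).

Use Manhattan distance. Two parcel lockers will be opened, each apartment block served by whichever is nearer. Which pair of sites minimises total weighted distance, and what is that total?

{North, West}, total 860

Evaluate every pair (each demand assigned to the nearer of the two):
  {North, West}: total = 860
  {East, West}: total = 920
  {North, South}: total = 960
  {North, East}: total = 960
  {South, East}: total = 1020
  {South, West}: total = 1330
Best pair: {North, West} with total 860.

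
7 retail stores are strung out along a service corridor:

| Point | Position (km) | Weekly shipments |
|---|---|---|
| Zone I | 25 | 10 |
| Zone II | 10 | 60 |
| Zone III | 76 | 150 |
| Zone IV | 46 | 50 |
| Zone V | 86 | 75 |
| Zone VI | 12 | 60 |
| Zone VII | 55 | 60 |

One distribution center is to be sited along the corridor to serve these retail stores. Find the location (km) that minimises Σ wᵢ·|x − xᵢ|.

For a sum of weighted absolute distances on a line, the optimum is the weighted median (not the mean). Total weight W = 465; half-weight = 232.5.
Sort by position and accumulate weight:
  km 10 (Zone II, w=60) → cum 60
  km 12 (Zone VI, w=60) → cum 120
  km 25 (Zone I, w=10) → cum 130
  km 46 (Zone IV, w=50) → cum 180
  km 55 (Zone VII, w=60) → cum 240  ≥ 232.5 → median here
  km 76 (Zone III, w=150) → cum 390
  km 86 (Zone V, w=75) → cum 465
Optimal location: km 55.

x = 55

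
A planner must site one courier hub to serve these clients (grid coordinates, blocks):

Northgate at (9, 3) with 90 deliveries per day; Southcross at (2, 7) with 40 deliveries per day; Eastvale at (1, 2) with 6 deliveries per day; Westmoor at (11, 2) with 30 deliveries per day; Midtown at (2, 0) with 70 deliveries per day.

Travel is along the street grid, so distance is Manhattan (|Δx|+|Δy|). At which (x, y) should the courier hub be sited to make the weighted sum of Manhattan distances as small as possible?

(9, 3)

Manhattan distance separates: Σwᵢ(|x−xᵢ|+|y−yᵢ|) = Σwᵢ|x−xᵢ| + Σwᵢ|y−yᵢ|, so x and y are optimised independently as 1-D weighted medians.
Total weight W = 236; half = 118.
x-coordinate, sorted with cumulative weight:
  x=1 (Eastvale, w=6) cum 6
  x=2 (Southcross, w=40) cum 46
  x=2 (Midtown, w=70) cum 116
  x=9 (Northgate, w=90) cum 206  ← median
  x=11 (Westmoor, w=30) cum 236
⇒ x* = 9
y-coordinate, sorted with cumulative weight:
  y=0 (Midtown, w=70) cum 70
  y=2 (Eastvale, w=6) cum 76
  y=2 (Westmoor, w=30) cum 106
  y=3 (Northgate, w=90) cum 196  ← median
  y=7 (Southcross, w=40) cum 236
⇒ y* = 3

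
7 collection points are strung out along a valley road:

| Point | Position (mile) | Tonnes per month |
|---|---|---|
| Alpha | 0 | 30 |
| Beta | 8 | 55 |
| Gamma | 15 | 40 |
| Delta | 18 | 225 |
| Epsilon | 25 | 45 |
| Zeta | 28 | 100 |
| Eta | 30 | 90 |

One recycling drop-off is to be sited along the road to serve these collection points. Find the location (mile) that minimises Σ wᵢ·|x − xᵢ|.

x = 18

For a sum of weighted absolute distances on a line, the optimum is the weighted median (not the mean). Total weight W = 585; half-weight = 292.5.
Sort by position and accumulate weight:
  mile 0 (Alpha, w=30) → cum 30
  mile 8 (Beta, w=55) → cum 85
  mile 15 (Gamma, w=40) → cum 125
  mile 18 (Delta, w=225) → cum 350  ≥ 292.5 → median here
  mile 25 (Epsilon, w=45) → cum 395
  mile 28 (Zeta, w=100) → cum 495
  mile 30 (Eta, w=90) → cum 585
Optimal location: mile 18.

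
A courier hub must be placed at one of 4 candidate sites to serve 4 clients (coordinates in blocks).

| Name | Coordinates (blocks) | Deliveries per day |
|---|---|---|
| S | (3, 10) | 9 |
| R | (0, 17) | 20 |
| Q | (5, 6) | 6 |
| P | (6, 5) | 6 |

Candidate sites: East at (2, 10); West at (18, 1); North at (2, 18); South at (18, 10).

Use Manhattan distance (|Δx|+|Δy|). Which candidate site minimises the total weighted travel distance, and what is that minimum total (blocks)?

Total weighted distance at each candidate:
  East (2, 10): total = 285
  West (18, 1): total = 1100
  North (2, 18): total = 333
  South (18, 10): total = 839
Minimum is at East with total 285 blocks.

East, total 285 blocks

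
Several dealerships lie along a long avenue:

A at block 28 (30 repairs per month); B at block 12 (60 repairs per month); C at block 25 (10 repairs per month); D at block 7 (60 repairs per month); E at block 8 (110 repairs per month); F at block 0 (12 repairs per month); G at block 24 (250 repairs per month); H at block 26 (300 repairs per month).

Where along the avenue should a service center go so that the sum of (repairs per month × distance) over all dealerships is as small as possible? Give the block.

x = 24

For a sum of weighted absolute distances on a line, the optimum is the weighted median (not the mean). Total weight W = 832; half-weight = 416.
Sort by position and accumulate weight:
  block 0 (F, w=12) → cum 12
  block 7 (D, w=60) → cum 72
  block 8 (E, w=110) → cum 182
  block 12 (B, w=60) → cum 242
  block 24 (G, w=250) → cum 492  ≥ 416 → median here
  block 25 (C, w=10) → cum 502
  block 26 (H, w=300) → cum 802
  block 28 (A, w=30) → cum 832
Optimal location: block 24.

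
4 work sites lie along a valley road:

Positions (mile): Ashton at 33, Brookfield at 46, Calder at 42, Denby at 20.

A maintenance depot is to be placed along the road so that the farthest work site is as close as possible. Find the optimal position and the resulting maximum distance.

location 33, max distance 13

The 1-center on a line is the midpoint of the two extreme points: leftmost at 20, rightmost at 46.
Optimal location = (20 + 46)/2 = 33; maximum distance = (46 − 20)/2 = 13.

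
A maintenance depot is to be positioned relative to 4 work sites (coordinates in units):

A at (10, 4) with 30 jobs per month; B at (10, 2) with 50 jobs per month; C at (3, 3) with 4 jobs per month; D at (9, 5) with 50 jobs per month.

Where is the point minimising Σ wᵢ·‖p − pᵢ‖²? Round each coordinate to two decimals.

(9.42, 3.60)

The minimiser of Σwᵢ‖p−pᵢ‖² is the weighted centroid p* = (Σwᵢpᵢ)/(Σwᵢ).
Σwᵢ = 134.
Σwᵢxᵢ = 30·10 + 50·10 + 4·3 + 50·9 = 1262.
Σwᵢyᵢ = 30·4 + 50·2 + 4·3 + 50·5 = 482.
x* = 1262/134 = 9.42, y* = 482/134 = 3.60.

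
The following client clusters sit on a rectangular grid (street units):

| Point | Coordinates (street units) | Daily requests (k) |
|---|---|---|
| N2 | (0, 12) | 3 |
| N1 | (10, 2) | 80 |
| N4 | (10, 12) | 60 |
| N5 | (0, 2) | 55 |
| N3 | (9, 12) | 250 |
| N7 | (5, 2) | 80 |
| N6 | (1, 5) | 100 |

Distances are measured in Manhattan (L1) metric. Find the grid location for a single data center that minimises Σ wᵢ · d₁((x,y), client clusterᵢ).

(9, 5)

Manhattan distance separates: Σwᵢ(|x−xᵢ|+|y−yᵢ|) = Σwᵢ|x−xᵢ| + Σwᵢ|y−yᵢ|, so x and y are optimised independently as 1-D weighted medians.
Total weight W = 628; half = 314.
x-coordinate, sorted with cumulative weight:
  x=0 (N2, w=3) cum 3
  x=0 (N5, w=55) cum 58
  x=1 (N6, w=100) cum 158
  x=5 (N7, w=80) cum 238
  x=9 (N3, w=250) cum 488  ← median
  x=10 (N1, w=80) cum 568
  x=10 (N4, w=60) cum 628
⇒ x* = 9
y-coordinate, sorted with cumulative weight:
  y=2 (N1, w=80) cum 80
  y=2 (N5, w=55) cum 135
  y=2 (N7, w=80) cum 215
  y=5 (N6, w=100) cum 315  ← median
  y=12 (N2, w=3) cum 318
  y=12 (N4, w=60) cum 378
  y=12 (N3, w=250) cum 628
⇒ y* = 5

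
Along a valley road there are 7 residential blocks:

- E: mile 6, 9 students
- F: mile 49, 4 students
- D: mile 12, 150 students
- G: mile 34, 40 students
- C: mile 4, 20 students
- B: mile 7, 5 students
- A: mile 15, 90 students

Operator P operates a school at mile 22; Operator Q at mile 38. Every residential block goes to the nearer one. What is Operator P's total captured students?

The indifferent point is the midpoint (22+38)/2 = 30; residential blocks left of it (closer to Operator P at 22) go to Operator P, those right go to Operator Q.
  C at 4 (w=20) → Operator P
  E at 6 (w=9) → Operator P
  B at 7 (w=5) → Operator P
  D at 12 (w=150) → Operator P
  A at 15 (w=90) → Operator P
  G at 34 (w=40) → Operator Q
  F at 49 (w=4) → Operator Q
Operator P captures 274; Operator Q captures 44.

274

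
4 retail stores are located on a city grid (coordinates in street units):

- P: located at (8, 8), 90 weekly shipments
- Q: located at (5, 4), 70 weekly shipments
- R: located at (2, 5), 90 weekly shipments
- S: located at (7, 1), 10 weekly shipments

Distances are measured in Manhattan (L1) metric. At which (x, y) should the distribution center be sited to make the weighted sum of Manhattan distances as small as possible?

(5, 5)

Manhattan distance separates: Σwᵢ(|x−xᵢ|+|y−yᵢ|) = Σwᵢ|x−xᵢ| + Σwᵢ|y−yᵢ|, so x and y are optimised independently as 1-D weighted medians.
Total weight W = 260; half = 130.
x-coordinate, sorted with cumulative weight:
  x=2 (R, w=90) cum 90
  x=5 (Q, w=70) cum 160  ← median
  x=7 (S, w=10) cum 170
  x=8 (P, w=90) cum 260
⇒ x* = 5
y-coordinate, sorted with cumulative weight:
  y=1 (S, w=10) cum 10
  y=4 (Q, w=70) cum 80
  y=5 (R, w=90) cum 170  ← median
  y=8 (P, w=90) cum 260
⇒ y* = 5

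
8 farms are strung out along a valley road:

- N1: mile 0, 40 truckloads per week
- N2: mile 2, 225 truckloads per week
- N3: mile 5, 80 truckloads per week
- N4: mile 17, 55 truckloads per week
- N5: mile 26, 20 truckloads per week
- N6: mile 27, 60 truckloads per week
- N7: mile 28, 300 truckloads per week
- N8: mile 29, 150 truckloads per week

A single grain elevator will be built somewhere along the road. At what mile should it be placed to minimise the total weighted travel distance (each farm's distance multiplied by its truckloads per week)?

For a sum of weighted absolute distances on a line, the optimum is the weighted median (not the mean). Total weight W = 930; half-weight = 465.
Sort by position and accumulate weight:
  mile 0 (N1, w=40) → cum 40
  mile 2 (N2, w=225) → cum 265
  mile 5 (N3, w=80) → cum 345
  mile 17 (N4, w=55) → cum 400
  mile 26 (N5, w=20) → cum 420
  mile 27 (N6, w=60) → cum 480  ≥ 465 → median here
  mile 28 (N7, w=300) → cum 780
  mile 29 (N8, w=150) → cum 930
Optimal location: mile 27.

x = 27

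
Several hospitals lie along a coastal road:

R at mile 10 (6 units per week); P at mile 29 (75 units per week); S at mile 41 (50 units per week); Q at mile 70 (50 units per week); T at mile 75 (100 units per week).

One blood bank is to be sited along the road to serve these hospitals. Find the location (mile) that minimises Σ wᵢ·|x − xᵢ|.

x = 70

For a sum of weighted absolute distances on a line, the optimum is the weighted median (not the mean). Total weight W = 281; half-weight = 140.5.
Sort by position and accumulate weight:
  mile 10 (R, w=6) → cum 6
  mile 29 (P, w=75) → cum 81
  mile 41 (S, w=50) → cum 131
  mile 70 (Q, w=50) → cum 181  ≥ 140.5 → median here
  mile 75 (T, w=100) → cum 281
Optimal location: mile 70.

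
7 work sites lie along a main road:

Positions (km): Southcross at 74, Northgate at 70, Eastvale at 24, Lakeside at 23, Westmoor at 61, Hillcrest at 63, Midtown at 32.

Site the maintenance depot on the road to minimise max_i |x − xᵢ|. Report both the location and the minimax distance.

The 1-center on a line is the midpoint of the two extreme points: leftmost at 23, rightmost at 74.
Optimal location = (23 + 74)/2 = 48.5; maximum distance = (74 − 23)/2 = 25.5.

location 48.5, max distance 25.5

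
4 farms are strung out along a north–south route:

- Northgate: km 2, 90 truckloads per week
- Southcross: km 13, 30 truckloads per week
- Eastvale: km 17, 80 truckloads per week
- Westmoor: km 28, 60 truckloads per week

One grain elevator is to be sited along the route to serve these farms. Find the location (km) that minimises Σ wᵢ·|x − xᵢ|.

x = 17

For a sum of weighted absolute distances on a line, the optimum is the weighted median (not the mean). Total weight W = 260; half-weight = 130.
Sort by position and accumulate weight:
  km 2 (Northgate, w=90) → cum 90
  km 13 (Southcross, w=30) → cum 120
  km 17 (Eastvale, w=80) → cum 200  ≥ 130 → median here
  km 28 (Westmoor, w=60) → cum 260
Optimal location: km 17.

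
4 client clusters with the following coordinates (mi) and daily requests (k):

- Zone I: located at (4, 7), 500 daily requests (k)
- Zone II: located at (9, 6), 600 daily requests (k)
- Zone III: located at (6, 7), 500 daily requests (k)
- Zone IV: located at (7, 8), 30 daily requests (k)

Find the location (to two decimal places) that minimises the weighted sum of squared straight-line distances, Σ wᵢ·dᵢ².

(6.51, 6.65)

The minimiser of Σwᵢ‖p−pᵢ‖² is the weighted centroid p* = (Σwᵢpᵢ)/(Σwᵢ).
Σwᵢ = 1630.
Σwᵢxᵢ = 500·4 + 600·9 + 500·6 + 30·7 = 10610.
Σwᵢyᵢ = 500·7 + 600·6 + 500·7 + 30·8 = 10840.
x* = 10610/1630 = 6.51, y* = 10840/1630 = 6.65.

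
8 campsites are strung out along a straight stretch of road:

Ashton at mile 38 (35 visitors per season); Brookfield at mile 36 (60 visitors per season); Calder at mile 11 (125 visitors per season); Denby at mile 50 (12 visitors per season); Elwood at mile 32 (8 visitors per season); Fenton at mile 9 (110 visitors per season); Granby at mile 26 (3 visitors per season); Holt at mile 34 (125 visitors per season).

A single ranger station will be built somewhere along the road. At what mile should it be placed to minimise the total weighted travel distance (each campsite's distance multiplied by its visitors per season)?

For a sum of weighted absolute distances on a line, the optimum is the weighted median (not the mean). Total weight W = 478; half-weight = 239.
Sort by position and accumulate weight:
  mile 9 (Fenton, w=110) → cum 110
  mile 11 (Calder, w=125) → cum 235
  mile 26 (Granby, w=3) → cum 238
  mile 32 (Elwood, w=8) → cum 246  ≥ 239 → median here
  mile 34 (Holt, w=125) → cum 371
  mile 36 (Brookfield, w=60) → cum 431
  mile 38 (Ashton, w=35) → cum 466
  mile 50 (Denby, w=12) → cum 478
Optimal location: mile 32.

x = 32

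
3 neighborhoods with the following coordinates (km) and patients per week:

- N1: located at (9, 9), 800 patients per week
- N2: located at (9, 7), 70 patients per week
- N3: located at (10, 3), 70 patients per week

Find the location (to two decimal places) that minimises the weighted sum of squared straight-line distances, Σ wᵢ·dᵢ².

The minimiser of Σwᵢ‖p−pᵢ‖² is the weighted centroid p* = (Σwᵢpᵢ)/(Σwᵢ).
Σwᵢ = 940.
Σwᵢxᵢ = 800·9 + 70·9 + 70·10 = 8530.
Σwᵢyᵢ = 800·9 + 70·7 + 70·3 = 7900.
x* = 8530/940 = 9.07, y* = 7900/940 = 8.40.

(9.07, 8.40)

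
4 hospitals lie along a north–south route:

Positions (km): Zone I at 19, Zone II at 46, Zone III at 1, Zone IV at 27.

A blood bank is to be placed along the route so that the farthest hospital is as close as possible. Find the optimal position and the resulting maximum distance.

The 1-center on a line is the midpoint of the two extreme points: leftmost at 1, rightmost at 46.
Optimal location = (1 + 46)/2 = 23.5; maximum distance = (46 − 1)/2 = 22.5.

location 23.5, max distance 22.5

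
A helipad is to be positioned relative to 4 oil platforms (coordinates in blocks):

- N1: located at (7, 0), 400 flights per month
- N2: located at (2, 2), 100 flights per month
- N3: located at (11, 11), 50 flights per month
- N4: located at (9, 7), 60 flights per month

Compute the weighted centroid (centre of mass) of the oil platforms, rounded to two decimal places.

(6.70, 1.92)

The minimiser of Σwᵢ‖p−pᵢ‖² is the weighted centroid p* = (Σwᵢpᵢ)/(Σwᵢ).
Σwᵢ = 610.
Σwᵢxᵢ = 400·7 + 100·2 + 50·11 + 60·9 = 4090.
Σwᵢyᵢ = 400·0 + 100·2 + 50·11 + 60·7 = 1170.
x* = 4090/610 = 6.70, y* = 1170/610 = 1.92.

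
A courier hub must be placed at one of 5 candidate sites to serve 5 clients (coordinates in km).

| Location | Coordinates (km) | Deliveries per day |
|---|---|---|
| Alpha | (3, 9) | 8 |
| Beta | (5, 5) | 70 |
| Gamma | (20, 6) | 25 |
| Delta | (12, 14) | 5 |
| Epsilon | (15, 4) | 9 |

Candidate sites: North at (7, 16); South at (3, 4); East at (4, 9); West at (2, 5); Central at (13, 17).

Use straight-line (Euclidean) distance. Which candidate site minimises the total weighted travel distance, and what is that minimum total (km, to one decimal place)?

Total weighted distance at each candidate:
  North (7, 16): total = 1413.9
  South (3, 4): total = 799.7
  East (4, 9): total = 859.5
  West (2, 5): total = 878.3
  Central (13, 17): total = 1572.2
Minimum is at South with total 799.7 km.

South, total 799.7 km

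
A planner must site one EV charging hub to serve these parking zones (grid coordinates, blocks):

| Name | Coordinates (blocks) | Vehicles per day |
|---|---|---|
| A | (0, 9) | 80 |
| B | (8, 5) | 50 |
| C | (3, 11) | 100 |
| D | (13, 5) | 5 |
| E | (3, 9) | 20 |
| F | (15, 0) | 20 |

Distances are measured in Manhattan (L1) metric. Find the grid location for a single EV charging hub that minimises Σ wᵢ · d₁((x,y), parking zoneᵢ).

Manhattan distance separates: Σwᵢ(|x−xᵢ|+|y−yᵢ|) = Σwᵢ|x−xᵢ| + Σwᵢ|y−yᵢ|, so x and y are optimised independently as 1-D weighted medians.
Total weight W = 275; half = 137.5.
x-coordinate, sorted with cumulative weight:
  x=0 (A, w=80) cum 80
  x=3 (C, w=100) cum 180  ← median
  x=3 (E, w=20) cum 200
  x=8 (B, w=50) cum 250
  x=13 (D, w=5) cum 255
  x=15 (F, w=20) cum 275
⇒ x* = 3
y-coordinate, sorted with cumulative weight:
  y=0 (F, w=20) cum 20
  y=5 (B, w=50) cum 70
  y=5 (D, w=5) cum 75
  y=9 (A, w=80) cum 155  ← median
  y=9 (E, w=20) cum 175
  y=11 (C, w=100) cum 275
⇒ y* = 9

(3, 9)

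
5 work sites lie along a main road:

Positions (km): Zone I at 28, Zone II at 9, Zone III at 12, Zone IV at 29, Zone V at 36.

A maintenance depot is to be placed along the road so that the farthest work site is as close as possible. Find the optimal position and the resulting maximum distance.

The 1-center on a line is the midpoint of the two extreme points: leftmost at 9, rightmost at 36.
Optimal location = (9 + 36)/2 = 22.5; maximum distance = (36 − 9)/2 = 13.5.

location 22.5, max distance 13.5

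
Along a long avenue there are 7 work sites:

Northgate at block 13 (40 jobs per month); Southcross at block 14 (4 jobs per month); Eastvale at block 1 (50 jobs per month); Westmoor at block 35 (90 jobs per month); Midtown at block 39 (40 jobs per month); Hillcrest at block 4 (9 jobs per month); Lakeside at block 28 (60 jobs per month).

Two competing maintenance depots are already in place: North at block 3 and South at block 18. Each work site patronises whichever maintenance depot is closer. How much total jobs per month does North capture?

59

The indifferent point is the midpoint (3+18)/2 = 10.5; work sites left of it (closer to North at 3) go to North, those right go to South.
  Eastvale at 1 (w=50) → North
  Hillcrest at 4 (w=9) → North
  Northgate at 13 (w=40) → South
  Southcross at 14 (w=4) → South
  Lakeside at 28 (w=60) → South
  Westmoor at 35 (w=90) → South
  Midtown at 39 (w=40) → South
North captures 59; South captures 234.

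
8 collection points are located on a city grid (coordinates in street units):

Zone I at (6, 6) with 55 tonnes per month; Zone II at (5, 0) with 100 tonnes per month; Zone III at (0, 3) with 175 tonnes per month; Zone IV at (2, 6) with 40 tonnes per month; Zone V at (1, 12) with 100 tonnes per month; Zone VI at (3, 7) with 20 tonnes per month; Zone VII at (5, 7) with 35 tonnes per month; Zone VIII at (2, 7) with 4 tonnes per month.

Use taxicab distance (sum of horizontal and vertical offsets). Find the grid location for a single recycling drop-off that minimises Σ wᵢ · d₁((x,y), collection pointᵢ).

(1, 3)

Manhattan distance separates: Σwᵢ(|x−xᵢ|+|y−yᵢ|) = Σwᵢ|x−xᵢ| + Σwᵢ|y−yᵢ|, so x and y are optimised independently as 1-D weighted medians.
Total weight W = 529; half = 264.5.
x-coordinate, sorted with cumulative weight:
  x=0 (Zone III, w=175) cum 175
  x=1 (Zone V, w=100) cum 275  ← median
  x=2 (Zone IV, w=40) cum 315
  x=2 (Zone VIII, w=4) cum 319
  x=3 (Zone VI, w=20) cum 339
  x=5 (Zone II, w=100) cum 439
  x=5 (Zone VII, w=35) cum 474
  x=6 (Zone I, w=55) cum 529
⇒ x* = 1
y-coordinate, sorted with cumulative weight:
  y=0 (Zone II, w=100) cum 100
  y=3 (Zone III, w=175) cum 275  ← median
  y=6 (Zone I, w=55) cum 330
  y=6 (Zone IV, w=40) cum 370
  y=7 (Zone VI, w=20) cum 390
  y=7 (Zone VII, w=35) cum 425
  y=7 (Zone VIII, w=4) cum 429
  y=12 (Zone V, w=100) cum 529
⇒ y* = 3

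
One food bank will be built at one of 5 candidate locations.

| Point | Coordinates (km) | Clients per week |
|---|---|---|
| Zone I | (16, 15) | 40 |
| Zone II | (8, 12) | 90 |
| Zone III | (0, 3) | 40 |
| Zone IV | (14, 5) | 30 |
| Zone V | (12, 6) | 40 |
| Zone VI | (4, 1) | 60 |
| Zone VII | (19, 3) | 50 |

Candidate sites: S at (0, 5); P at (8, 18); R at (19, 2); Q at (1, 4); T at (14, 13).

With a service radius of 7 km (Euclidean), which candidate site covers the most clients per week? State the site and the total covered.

T, covering 130

Coverage radius r = 7 km; a point is covered iff (Δx)²+(Δy)² ≤ 7² = 49.
  S (0, 5): covers {Zone III, Zone VI} → 100
  P (8, 18): covers {Zone II} → 90
  R (19, 2): covers {Zone IV, Zone VII} → 80
  Q (1, 4): covers {Zone III, Zone VI} → 100
  T (14, 13): covers {Zone I, Zone II} → 130
Maximum coverage at T: 130 clients per week.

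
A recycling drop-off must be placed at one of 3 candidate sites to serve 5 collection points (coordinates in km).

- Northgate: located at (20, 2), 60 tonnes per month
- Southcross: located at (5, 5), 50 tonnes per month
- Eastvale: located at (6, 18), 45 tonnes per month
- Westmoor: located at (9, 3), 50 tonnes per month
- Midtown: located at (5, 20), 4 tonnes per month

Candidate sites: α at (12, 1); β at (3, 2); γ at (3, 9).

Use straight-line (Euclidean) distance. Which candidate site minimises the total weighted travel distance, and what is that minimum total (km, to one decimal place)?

α, total 1959.4 km

Total weighted distance at each candidate:
  α (12, 1): total = 1959.4
  β (3, 2): total = 2309.4
  γ (3, 9): total = 2222.6
Minimum is at α with total 1959.4 km.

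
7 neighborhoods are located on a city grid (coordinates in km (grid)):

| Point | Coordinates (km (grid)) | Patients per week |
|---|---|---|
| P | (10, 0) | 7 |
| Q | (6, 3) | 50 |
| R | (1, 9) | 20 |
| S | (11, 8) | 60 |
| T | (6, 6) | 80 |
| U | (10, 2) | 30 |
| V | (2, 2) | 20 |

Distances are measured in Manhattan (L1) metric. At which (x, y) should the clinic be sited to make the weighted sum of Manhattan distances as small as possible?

Manhattan distance separates: Σwᵢ(|x−xᵢ|+|y−yᵢ|) = Σwᵢ|x−xᵢ| + Σwᵢ|y−yᵢ|, so x and y are optimised independently as 1-D weighted medians.
Total weight W = 267; half = 133.5.
x-coordinate, sorted with cumulative weight:
  x=1 (R, w=20) cum 20
  x=2 (V, w=20) cum 40
  x=6 (Q, w=50) cum 90
  x=6 (T, w=80) cum 170  ← median
  x=10 (P, w=7) cum 177
  x=10 (U, w=30) cum 207
  x=11 (S, w=60) cum 267
⇒ x* = 6
y-coordinate, sorted with cumulative weight:
  y=0 (P, w=7) cum 7
  y=2 (U, w=30) cum 37
  y=2 (V, w=20) cum 57
  y=3 (Q, w=50) cum 107
  y=6 (T, w=80) cum 187  ← median
  y=8 (S, w=60) cum 247
  y=9 (R, w=20) cum 267
⇒ y* = 6

(6, 6)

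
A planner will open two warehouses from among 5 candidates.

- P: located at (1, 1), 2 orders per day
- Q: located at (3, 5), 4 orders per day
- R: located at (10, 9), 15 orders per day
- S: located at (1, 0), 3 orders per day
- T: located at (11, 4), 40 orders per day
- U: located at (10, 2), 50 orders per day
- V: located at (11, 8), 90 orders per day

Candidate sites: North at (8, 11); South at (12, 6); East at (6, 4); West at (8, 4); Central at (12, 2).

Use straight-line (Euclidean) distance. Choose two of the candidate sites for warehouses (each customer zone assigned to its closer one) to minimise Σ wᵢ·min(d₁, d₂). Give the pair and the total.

{South, Central}, total 536.6

Evaluate every pair (each demand assigned to the nearer of the two):
  {South, Central}: total = 536.6
  {South, West}: total = 546.0
  {South, East}: total = 611.9
  {North, South}: total = 649.7
  {North, Central}: total = 700.6
  {North, West}: total = 745.5
  {West, Central}: total = 780.0
  {East, West}: total = 835.7
  {East, Central}: total = 876.5
  {North, East}: total = 891.4
Best pair: {South, Central} with total 536.6.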